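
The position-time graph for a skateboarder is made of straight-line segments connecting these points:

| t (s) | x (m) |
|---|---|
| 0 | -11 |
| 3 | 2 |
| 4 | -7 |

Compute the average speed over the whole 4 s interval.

Average speed = (total path length)/(elapsed time); on a piecewise-linear x-t graph the path length is Σ|Δx|.
0–3 s: |Δx| = |2 − -11| = 13 m
3–4 s: |Δx| = |-7 − 2| = 9 m
Total path = 22 m; average speed = 22/4 = 5.5 m/s.

5.5 m/s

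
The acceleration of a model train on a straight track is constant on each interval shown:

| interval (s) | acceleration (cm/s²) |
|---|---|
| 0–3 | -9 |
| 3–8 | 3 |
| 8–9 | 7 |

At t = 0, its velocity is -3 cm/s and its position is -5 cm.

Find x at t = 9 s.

-178.5 cm

On each constant-a segment, Δv = aΔt and Δx = v₀Δt + ½aΔt²; chain segment to segment.
0–3 s: v starts -3 cm/s; Δx = -3·3 + ½·-9·3² = -49.5 cm; v ends -30 cm/s.
3–8 s: v starts -30 cm/s; Δx = -30·5 + ½·3·5² = -112.5 cm; v ends -15 cm/s.
8–9 s: v starts -15 cm/s; Δx = -15·1 + ½·7·1² = -11.5 cm; v ends -8 cm/s.
x(9) = -5 + Σ Δx = -178.5 cm.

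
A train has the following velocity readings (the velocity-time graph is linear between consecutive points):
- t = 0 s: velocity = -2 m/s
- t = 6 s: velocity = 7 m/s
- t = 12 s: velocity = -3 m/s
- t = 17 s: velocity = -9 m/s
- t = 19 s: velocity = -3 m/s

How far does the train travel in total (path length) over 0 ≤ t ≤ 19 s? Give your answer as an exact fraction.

1156/15 m

Distance (not displacement) is the total path length: add the absolute areas under v-t.
0–6 s: v = 0 at t = 4/3 s; triangle areas 4/3 + 49/3 = 53/3 m
6–12 s: v = 0 at t = 10.2 s; triangle areas 14.7 + 2.7 = 17.4 m
12–17 s: |½(-3 + -9)(5)| = 30 m
17–19 s: |½(-9 + -3)(2)| = 12 m
Total distance = 1156/15 m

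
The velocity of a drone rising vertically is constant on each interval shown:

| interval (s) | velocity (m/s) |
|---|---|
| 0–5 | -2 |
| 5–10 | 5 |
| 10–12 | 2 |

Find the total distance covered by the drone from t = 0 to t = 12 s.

Distance (not displacement) is the total path length: add the absolute areas under v-t.
0–5 s: |-2| × 5 = 10 m
5–10 s: |5| × 5 = 25 m
10–12 s: |2| × 2 = 4 m
Total distance = 39 m

39 m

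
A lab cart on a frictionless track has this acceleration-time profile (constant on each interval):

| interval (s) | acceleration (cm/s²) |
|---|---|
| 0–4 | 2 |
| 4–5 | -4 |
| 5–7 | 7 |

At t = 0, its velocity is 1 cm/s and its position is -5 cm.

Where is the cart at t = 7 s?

46 cm

On each constant-a segment, Δv = aΔt and Δx = v₀Δt + ½aΔt²; chain segment to segment.
0–4 s: v starts 1 cm/s; Δx = 1·4 + ½·2·4² = 20 cm; v ends 9 cm/s.
4–5 s: v starts 9 cm/s; Δx = 9·1 + ½·-4·1² = 7 cm; v ends 5 cm/s.
5–7 s: v starts 5 cm/s; Δx = 5·2 + ½·7·2² = 24 cm; v ends 19 cm/s.
x(7) = -5 + Σ Δx = 46 cm.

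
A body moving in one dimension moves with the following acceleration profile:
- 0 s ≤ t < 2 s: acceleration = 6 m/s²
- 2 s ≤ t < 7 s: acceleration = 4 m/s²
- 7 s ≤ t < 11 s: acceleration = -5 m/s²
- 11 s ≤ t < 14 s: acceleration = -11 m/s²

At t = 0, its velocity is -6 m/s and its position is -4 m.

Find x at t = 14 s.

On each constant-a segment, Δv = aΔt and Δx = v₀Δt + ½aΔt²; chain segment to segment.
0–2 s: v starts -6 m/s; Δx = -6·2 + ½·6·2² = 0 m; v ends 6 m/s.
2–7 s: v starts 6 m/s; Δx = 6·5 + ½·4·5² = 80 m; v ends 26 m/s.
7–11 s: v starts 26 m/s; Δx = 26·4 + ½·-5·4² = 64 m; v ends 6 m/s.
11–14 s: v starts 6 m/s; Δx = 6·3 + ½·-11·3² = -31.5 m; v ends -27 m/s.
x(14) = -4 + Σ Δx = 108.5 m.

108.5 m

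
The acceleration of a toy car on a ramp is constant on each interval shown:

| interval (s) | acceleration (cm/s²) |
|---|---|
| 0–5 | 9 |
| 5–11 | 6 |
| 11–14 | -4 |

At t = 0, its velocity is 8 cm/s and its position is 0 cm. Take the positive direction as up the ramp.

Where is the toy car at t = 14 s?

827.5 cm

On each constant-a segment, Δv = aΔt and Δx = v₀Δt + ½aΔt²; chain segment to segment.
0–5 s: v starts 8 cm/s; Δx = 8·5 + ½·9·5² = 152.5 cm; v ends 53 cm/s.
5–11 s: v starts 53 cm/s; Δx = 53·6 + ½·6·6² = 426 cm; v ends 89 cm/s.
11–14 s: v starts 89 cm/s; Δx = 89·3 + ½·-4·3² = 249 cm; v ends 77 cm/s.
x(14) = 0 + Σ Δx = 827.5 cm.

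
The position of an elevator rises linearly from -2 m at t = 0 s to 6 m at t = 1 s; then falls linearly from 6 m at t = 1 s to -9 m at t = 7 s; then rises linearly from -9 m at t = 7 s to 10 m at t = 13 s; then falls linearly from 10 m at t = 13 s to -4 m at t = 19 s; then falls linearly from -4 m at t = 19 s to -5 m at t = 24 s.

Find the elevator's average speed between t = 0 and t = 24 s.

2.375 m/s

Average speed = (total path length)/(elapsed time); on a piecewise-linear x-t graph the path length is Σ|Δx|.
0–1 s: |Δx| = |6 − -2| = 8 m
1–7 s: |Δx| = |-9 − 6| = 15 m
7–13 s: |Δx| = |10 − -9| = 19 m
13–19 s: |Δx| = |-4 − 10| = 14 m
19–24 s: |Δx| = |-5 − -4| = 1 m
Total path = 57 m; average speed = 57/24 = 2.375 m/s.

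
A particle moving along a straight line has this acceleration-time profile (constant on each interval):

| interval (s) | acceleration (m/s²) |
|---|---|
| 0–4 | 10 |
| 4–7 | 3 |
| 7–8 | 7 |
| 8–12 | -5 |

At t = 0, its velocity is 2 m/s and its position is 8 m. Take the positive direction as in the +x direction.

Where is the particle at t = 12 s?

On each constant-a segment, Δv = aΔt and Δx = v₀Δt + ½aΔt²; chain segment to segment.
0–4 s: v starts 2 m/s; Δx = 2·4 + ½·10·4² = 88 m; v ends 42 m/s.
4–7 s: v starts 42 m/s; Δx = 42·3 + ½·3·3² = 139.5 m; v ends 51 m/s.
7–8 s: v starts 51 m/s; Δx = 51·1 + ½·7·1² = 54.5 m; v ends 58 m/s.
8–12 s: v starts 58 m/s; Δx = 58·4 + ½·-5·4² = 192 m; v ends 38 m/s.
x(12) = 8 + Σ Δx = 482 m.

482 m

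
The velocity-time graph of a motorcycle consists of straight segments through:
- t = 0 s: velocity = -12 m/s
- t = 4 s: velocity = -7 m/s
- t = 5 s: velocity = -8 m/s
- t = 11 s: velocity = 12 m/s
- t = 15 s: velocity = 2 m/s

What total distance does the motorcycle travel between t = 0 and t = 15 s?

Distance (not displacement) is the total path length: add the absolute areas under v-t.
0–4 s: |½(-12 + -7)(4)| = 38 m
4–5 s: |½(-7 + -8)(1)| = 7.5 m
5–11 s: v = 0 at t = 7.4 s; triangle areas 9.6 + 21.6 = 31.2 m
11–15 s: |½(12 + 2)(4)| = 28 m
Total distance = 104.7 m

104.7 m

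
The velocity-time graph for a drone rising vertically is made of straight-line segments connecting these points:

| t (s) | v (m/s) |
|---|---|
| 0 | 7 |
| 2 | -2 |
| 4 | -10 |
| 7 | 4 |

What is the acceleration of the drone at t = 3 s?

Acceleration is the slope of the v-t graph on 2–4 s: (-10 − -2)/(4 − 2) = -4 m/s².

-4 m/s²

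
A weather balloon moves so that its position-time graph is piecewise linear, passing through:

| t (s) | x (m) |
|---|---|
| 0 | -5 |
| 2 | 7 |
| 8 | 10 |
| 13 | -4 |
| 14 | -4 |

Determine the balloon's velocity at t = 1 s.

Velocity is the slope of the x-t graph on 0–2 s: (7 − -5)/(2 − 0) = 6 m/s.

6 m/s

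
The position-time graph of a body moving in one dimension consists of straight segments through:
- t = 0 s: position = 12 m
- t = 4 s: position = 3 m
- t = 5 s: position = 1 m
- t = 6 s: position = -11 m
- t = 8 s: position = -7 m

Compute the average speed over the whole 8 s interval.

3.375 m/s

Average speed = (total path length)/(elapsed time); on a piecewise-linear x-t graph the path length is Σ|Δx|.
0–4 s: |Δx| = |3 − 12| = 9 m
4–5 s: |Δx| = |1 − 3| = 2 m
5–6 s: |Δx| = |-11 − 1| = 12 m
6–8 s: |Δx| = |-7 − -11| = 4 m
Total path = 27 m; average speed = 27/8 = 3.375 m/s.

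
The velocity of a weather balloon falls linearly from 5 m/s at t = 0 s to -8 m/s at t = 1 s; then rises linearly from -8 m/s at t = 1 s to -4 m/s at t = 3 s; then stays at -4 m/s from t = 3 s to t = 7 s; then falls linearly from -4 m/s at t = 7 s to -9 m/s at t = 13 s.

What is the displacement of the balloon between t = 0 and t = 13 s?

Displacement is the signed area under the v-t curve.
0–1 s: ½(5 + -8)(1) = -1.5 m
1–3 s: ½(-8 + -4)(2) = -12 m
3–7 s: -4 × 4 = -16 m
7–13 s: ½(-4 + -9)(6) = -39 m
Net displacement = -68.5 m

-68.5 m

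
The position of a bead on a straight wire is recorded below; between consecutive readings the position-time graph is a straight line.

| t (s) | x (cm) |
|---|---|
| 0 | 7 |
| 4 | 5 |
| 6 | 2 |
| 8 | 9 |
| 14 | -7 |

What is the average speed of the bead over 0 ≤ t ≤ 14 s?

Average speed = (total path length)/(elapsed time); on a piecewise-linear x-t graph the path length is Σ|Δx|.
0–4 s: |Δx| = |5 − 7| = 2 cm
4–6 s: |Δx| = |2 − 5| = 3 cm
6–8 s: |Δx| = |9 − 2| = 7 cm
8–14 s: |Δx| = |-7 − 9| = 16 cm
Total path = 28 cm; average speed = 28/14 = 2 cm/s.

2 cm/s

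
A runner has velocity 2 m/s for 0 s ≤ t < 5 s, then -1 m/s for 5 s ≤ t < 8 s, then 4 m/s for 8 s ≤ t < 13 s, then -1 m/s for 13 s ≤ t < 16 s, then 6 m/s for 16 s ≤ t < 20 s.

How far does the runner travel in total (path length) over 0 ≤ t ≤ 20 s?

Total distance travelled is ∫|v| dt — sum the magnitudes of each area piece.
0–5 s: |2| × 5 = 10 m
5–8 s: |-1| × 3 = 3 m
8–13 s: |4| × 5 = 20 m
13–16 s: |-1| × 3 = 3 m
16–20 s: |6| × 4 = 24 m
Total distance = 60 m

60 m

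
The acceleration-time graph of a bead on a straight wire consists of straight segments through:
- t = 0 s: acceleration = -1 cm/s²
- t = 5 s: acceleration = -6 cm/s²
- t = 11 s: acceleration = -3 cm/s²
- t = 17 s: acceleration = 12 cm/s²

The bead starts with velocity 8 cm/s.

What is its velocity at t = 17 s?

Δv equals the area under the a-t graph; then v = v₀ + Δv.
0–5 s: ½(-1 + -6)(5) = -17.5 cm/s
5–11 s: ½(-6 + -3)(6) = -27 cm/s
11–17 s: ½(-3 + 12)(6) = 27 cm/s
Δv = -17.5 cm/s, so v(17) = 8 + (-17.5) = -9.5 cm/s.

-9.5 cm/s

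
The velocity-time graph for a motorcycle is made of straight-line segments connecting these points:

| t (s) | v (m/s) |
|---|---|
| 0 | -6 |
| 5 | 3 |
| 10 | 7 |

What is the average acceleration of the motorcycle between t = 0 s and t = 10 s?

Average acceleration = Δv/Δt = (7 − -6)/(10 − 0) = 1.3 m/s².

1.3 m/s²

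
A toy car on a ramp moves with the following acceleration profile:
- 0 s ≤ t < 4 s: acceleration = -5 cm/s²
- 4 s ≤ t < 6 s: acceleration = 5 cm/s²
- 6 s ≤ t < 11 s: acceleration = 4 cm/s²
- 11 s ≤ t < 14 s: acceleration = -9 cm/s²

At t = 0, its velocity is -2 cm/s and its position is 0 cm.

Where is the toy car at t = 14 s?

On each constant-a segment, Δv = aΔt and Δx = v₀Δt + ½aΔt²; chain segment to segment.
0–4 s: v starts -2 cm/s; Δx = -2·4 + ½·-5·4² = -48 cm; v ends -22 cm/s.
4–6 s: v starts -22 cm/s; Δx = -22·2 + ½·5·2² = -34 cm; v ends -12 cm/s.
6–11 s: v starts -12 cm/s; Δx = -12·5 + ½·4·5² = -10 cm; v ends 8 cm/s.
11–14 s: v starts 8 cm/s; Δx = 8·3 + ½·-9·3² = -16.5 cm; v ends -19 cm/s.
x(14) = 0 + Σ Δx = -108.5 cm.

-108.5 cm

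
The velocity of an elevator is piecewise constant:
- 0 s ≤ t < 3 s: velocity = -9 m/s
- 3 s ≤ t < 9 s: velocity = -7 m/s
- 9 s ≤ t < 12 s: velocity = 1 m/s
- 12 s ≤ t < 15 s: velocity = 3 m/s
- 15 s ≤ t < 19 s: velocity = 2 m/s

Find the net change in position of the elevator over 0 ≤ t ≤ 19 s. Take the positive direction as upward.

Displacement is the signed area under the v-t curve.
0–3 s: -9 × 3 = -27 m
3–9 s: -7 × 6 = -42 m
9–12 s: 1 × 3 = 3 m
12–15 s: 3 × 3 = 9 m
15–19 s: 2 × 4 = 8 m
Net displacement = -49 m

-49 m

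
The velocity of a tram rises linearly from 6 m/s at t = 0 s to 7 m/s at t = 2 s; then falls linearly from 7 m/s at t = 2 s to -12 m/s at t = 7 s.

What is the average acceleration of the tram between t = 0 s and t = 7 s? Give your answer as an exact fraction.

-18/7 m/s²

Average acceleration = Δv/Δt = (-12 − 6)/(7 − 0) = -18/7 m/s².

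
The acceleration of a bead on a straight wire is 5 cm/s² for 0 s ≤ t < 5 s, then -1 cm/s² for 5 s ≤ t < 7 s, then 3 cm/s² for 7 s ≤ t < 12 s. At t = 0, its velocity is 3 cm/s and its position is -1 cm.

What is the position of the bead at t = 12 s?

On each constant-a segment, Δv = aΔt and Δx = v₀Δt + ½aΔt²; chain segment to segment.
0–5 s: v starts 3 cm/s; Δx = 3·5 + ½·5·5² = 77.5 cm; v ends 28 cm/s.
5–7 s: v starts 28 cm/s; Δx = 28·2 + ½·-1·2² = 54 cm; v ends 26 cm/s.
7–12 s: v starts 26 cm/s; Δx = 26·5 + ½·3·5² = 167.5 cm; v ends 41 cm/s.
x(12) = -1 + Σ Δx = 298 cm.

298 cm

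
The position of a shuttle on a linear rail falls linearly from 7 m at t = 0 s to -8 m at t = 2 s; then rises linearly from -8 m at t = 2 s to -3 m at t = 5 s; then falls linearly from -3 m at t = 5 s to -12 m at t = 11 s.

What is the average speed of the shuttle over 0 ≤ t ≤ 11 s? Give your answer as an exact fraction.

Average speed = (total path length)/(elapsed time); on a piecewise-linear x-t graph the path length is Σ|Δx|.
0–2 s: |Δx| = |-8 − 7| = 15 m
2–5 s: |Δx| = |-3 − -8| = 5 m
5–11 s: |Δx| = |-12 − -3| = 9 m
Total path = 29 m; average speed = 29/11 = 29/11 m/s.

29/11 m/s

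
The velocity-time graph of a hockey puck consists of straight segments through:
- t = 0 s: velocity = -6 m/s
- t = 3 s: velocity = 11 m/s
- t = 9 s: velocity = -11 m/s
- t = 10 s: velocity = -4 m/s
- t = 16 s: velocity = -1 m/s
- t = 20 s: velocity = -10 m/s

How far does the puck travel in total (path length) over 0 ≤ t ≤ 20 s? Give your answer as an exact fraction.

1553/17 m

Total distance travelled is ∫|v| dt — sum the magnitudes of each area piece.
0–3 s: v = 0 at t = 18/17 s; triangle areas 54/17 + 363/34 = 471/34 m
3–9 s: v = 0 at t = 6 s; triangle areas 16.5 + 16.5 = 33 m
9–10 s: |½(-11 + -4)(1)| = 7.5 m
10–16 s: |½(-4 + -1)(6)| = 15 m
16–20 s: |½(-1 + -10)(4)| = 22 m
Total distance = 1553/17 m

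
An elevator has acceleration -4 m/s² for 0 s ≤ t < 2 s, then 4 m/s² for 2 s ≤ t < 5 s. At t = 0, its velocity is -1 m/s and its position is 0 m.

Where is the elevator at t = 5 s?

-19 m

On each constant-a segment, Δv = aΔt and Δx = v₀Δt + ½aΔt²; chain segment to segment.
0–2 s: v starts -1 m/s; Δx = -1·2 + ½·-4·2² = -10 m; v ends -9 m/s.
2–5 s: v starts -9 m/s; Δx = -9·3 + ½·4·3² = -9 m; v ends 3 m/s.
x(5) = 0 + Σ Δx = -19 m.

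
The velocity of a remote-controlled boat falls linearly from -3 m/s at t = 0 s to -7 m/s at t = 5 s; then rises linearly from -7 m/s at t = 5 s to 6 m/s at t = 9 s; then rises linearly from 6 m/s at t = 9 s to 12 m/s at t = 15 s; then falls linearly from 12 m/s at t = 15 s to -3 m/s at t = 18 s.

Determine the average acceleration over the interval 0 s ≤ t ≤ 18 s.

0 m/s²

Average acceleration = Δv/Δt = (-3 − -3)/(18 − 0) = 0 m/s².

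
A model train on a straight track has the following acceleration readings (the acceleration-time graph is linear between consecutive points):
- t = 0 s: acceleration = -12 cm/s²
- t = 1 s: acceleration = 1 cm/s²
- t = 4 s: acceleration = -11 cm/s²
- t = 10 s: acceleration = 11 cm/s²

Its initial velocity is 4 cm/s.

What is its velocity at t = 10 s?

-16.5 cm/s

Δv equals the area under the a-t graph; then v = v₀ + Δv.
0–1 s: ½(-12 + 1)(1) = -5.5 cm/s
1–4 s: ½(1 + -11)(3) = -15 cm/s
4–10 s: ½(-11 + 11)(6) = 0 cm/s
Δv = -20.5 cm/s, so v(10) = 4 + (-20.5) = -16.5 cm/s.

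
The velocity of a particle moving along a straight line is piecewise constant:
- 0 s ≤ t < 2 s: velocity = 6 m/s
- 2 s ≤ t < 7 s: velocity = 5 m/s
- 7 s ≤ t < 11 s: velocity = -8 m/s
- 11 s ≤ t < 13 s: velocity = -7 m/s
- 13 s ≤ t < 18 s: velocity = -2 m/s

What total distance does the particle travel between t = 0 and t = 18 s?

93 m

Total distance travelled is ∫|v| dt — sum the magnitudes of each area piece.
0–2 s: |6| × 2 = 12 m
2–7 s: |5| × 5 = 25 m
7–11 s: |-8| × 4 = 32 m
11–13 s: |-7| × 2 = 14 m
13–18 s: |-2| × 5 = 10 m
Total distance = 93 m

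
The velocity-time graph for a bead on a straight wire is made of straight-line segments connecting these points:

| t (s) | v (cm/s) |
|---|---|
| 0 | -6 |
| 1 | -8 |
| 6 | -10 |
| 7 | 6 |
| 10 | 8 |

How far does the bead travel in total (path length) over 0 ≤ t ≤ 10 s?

Total distance travelled is ∫|v| dt — sum the magnitudes of each area piece.
0–1 s: |½(-6 + -8)(1)| = 7 cm
1–6 s: |½(-8 + -10)(5)| = 45 cm
6–7 s: v = 0 at t = 6.625 s; triangle areas 3.125 + 1.125 = 4.25 cm
7–10 s: |½(6 + 8)(3)| = 21 cm
Total distance = 77.25 cm

77.25 cm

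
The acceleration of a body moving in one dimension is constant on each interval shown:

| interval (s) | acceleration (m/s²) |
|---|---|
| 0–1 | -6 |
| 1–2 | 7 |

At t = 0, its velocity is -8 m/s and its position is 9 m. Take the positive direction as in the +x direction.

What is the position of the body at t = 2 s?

On each constant-a segment, Δv = aΔt and Δx = v₀Δt + ½aΔt²; chain segment to segment.
0–1 s: v starts -8 m/s; Δx = -8·1 + ½·-6·1² = -11 m; v ends -14 m/s.
1–2 s: v starts -14 m/s; Δx = -14·1 + ½·7·1² = -10.5 m; v ends -7 m/s.
x(2) = 9 + Σ Δx = -12.5 m.

-12.5 m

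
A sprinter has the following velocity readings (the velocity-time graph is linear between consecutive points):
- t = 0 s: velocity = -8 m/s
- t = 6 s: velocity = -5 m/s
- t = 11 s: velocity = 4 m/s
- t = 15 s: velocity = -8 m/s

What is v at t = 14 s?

-5 m/s

On 11–15 s the graph is linear from 4 to -8 m/s: v(14) = 4 + (-8 − 4)·(14 − 11)/(15 − 11) = -5 m/s.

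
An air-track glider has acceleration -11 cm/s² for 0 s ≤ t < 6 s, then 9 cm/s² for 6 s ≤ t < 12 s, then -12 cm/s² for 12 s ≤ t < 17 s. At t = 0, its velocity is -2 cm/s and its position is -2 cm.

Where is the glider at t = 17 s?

-678 cm

On each constant-a segment, Δv = aΔt and Δx = v₀Δt + ½aΔt²; chain segment to segment.
0–6 s: v starts -2 cm/s; Δx = -2·6 + ½·-11·6² = -210 cm; v ends -68 cm/s.
6–12 s: v starts -68 cm/s; Δx = -68·6 + ½·9·6² = -246 cm; v ends -14 cm/s.
12–17 s: v starts -14 cm/s; Δx = -14·5 + ½·-12·5² = -220 cm; v ends -74 cm/s.
x(17) = -2 + Σ Δx = -678 cm.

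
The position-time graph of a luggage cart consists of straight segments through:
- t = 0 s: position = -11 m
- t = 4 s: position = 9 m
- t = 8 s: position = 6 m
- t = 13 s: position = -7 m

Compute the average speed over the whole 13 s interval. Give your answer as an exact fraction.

36/13 m/s

Average speed = (total path length)/(elapsed time); on a piecewise-linear x-t graph the path length is Σ|Δx|.
0–4 s: |Δx| = |9 − -11| = 20 m
4–8 s: |Δx| = |6 − 9| = 3 m
8–13 s: |Δx| = |-7 − 6| = 13 m
Total path = 36 m; average speed = 36/13 = 36/13 m/s.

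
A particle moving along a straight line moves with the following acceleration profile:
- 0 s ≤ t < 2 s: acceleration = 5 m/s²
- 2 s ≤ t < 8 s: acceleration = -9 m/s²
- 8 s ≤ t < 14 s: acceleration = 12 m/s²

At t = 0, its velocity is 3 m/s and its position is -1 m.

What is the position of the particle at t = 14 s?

-99 m

On each constant-a segment, Δv = aΔt and Δx = v₀Δt + ½aΔt²; chain segment to segment.
0–2 s: v starts 3 m/s; Δx = 3·2 + ½·5·2² = 16 m; v ends 13 m/s.
2–8 s: v starts 13 m/s; Δx = 13·6 + ½·-9·6² = -84 m; v ends -41 m/s.
8–14 s: v starts -41 m/s; Δx = -41·6 + ½·12·6² = -30 m; v ends 31 m/s.
x(14) = -1 + Σ Δx = -99 m.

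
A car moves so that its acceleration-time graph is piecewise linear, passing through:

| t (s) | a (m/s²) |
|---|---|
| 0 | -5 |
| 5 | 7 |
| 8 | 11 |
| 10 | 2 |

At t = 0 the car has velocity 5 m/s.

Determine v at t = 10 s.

Δv equals the area under the a-t graph; then v = v₀ + Δv.
0–5 s: ½(-5 + 7)(5) = 5 m/s
5–8 s: ½(7 + 11)(3) = 27 m/s
8–10 s: ½(11 + 2)(2) = 13 m/s
Δv = 45 m/s, so v(10) = 5 + (45) = 50 m/s.

50 m/s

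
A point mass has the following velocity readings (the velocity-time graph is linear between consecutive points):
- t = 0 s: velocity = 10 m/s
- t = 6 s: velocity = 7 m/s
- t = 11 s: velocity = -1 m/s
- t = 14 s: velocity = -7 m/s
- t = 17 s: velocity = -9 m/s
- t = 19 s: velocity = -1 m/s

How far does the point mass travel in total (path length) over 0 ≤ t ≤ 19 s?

Distance (not displacement) is the total path length: add the absolute areas under v-t.
0–6 s: |½(10 + 7)(6)| = 51 m
6–11 s: v = 0 at t = 10.375 s; triangle areas 15.3125 + 0.3125 = 15.625 m
11–14 s: |½(-1 + -7)(3)| = 12 m
14–17 s: |½(-7 + -9)(3)| = 24 m
17–19 s: |½(-9 + -1)(2)| = 10 m
Total distance = 112.625 m

112.625 m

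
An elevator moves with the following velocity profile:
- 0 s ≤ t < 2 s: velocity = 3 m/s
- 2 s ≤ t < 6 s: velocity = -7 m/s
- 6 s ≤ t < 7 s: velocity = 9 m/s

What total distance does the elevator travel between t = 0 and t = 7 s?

Distance (not displacement) is the total path length: add the absolute areas under v-t.
0–2 s: |3| × 2 = 6 m
2–6 s: |-7| × 4 = 28 m
6–7 s: |9| × 1 = 9 m
Total distance = 43 m

43 m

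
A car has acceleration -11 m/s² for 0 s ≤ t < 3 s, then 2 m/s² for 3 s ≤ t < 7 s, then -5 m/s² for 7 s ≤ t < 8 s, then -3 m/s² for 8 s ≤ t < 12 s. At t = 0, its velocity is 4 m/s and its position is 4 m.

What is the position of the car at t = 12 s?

On each constant-a segment, Δv = aΔt and Δx = v₀Δt + ½aΔt²; chain segment to segment.
0–3 s: v starts 4 m/s; Δx = 4·3 + ½·-11·3² = -37.5 m; v ends -29 m/s.
3–7 s: v starts -29 m/s; Δx = -29·4 + ½·2·4² = -100 m; v ends -21 m/s.
7–8 s: v starts -21 m/s; Δx = -21·1 + ½·-5·1² = -23.5 m; v ends -26 m/s.
8–12 s: v starts -26 m/s; Δx = -26·4 + ½·-3·4² = -128 m; v ends -38 m/s.
x(12) = 4 + Σ Δx = -285 m.

-285 m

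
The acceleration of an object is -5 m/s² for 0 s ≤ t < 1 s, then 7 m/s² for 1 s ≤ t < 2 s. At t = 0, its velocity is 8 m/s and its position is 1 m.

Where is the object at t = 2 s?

13 m

On each constant-a segment, Δv = aΔt and Δx = v₀Δt + ½aΔt²; chain segment to segment.
0–1 s: v starts 8 m/s; Δx = 8·1 + ½·-5·1² = 5.5 m; v ends 3 m/s.
1–2 s: v starts 3 m/s; Δx = 3·1 + ½·7·1² = 6.5 m; v ends 10 m/s.
x(2) = 1 + Σ Δx = 13 m.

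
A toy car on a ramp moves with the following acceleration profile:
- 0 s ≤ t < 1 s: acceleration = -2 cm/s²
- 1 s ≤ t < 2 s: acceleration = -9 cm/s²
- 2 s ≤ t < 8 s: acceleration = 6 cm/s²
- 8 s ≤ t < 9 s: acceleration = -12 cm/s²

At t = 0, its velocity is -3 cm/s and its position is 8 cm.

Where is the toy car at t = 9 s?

On each constant-a segment, Δv = aΔt and Δx = v₀Δt + ½aΔt²; chain segment to segment.
0–1 s: v starts -3 cm/s; Δx = -3·1 + ½·-2·1² = -4 cm; v ends -5 cm/s.
1–2 s: v starts -5 cm/s; Δx = -5·1 + ½·-9·1² = -9.5 cm; v ends -14 cm/s.
2–8 s: v starts -14 cm/s; Δx = -14·6 + ½·6·6² = 24 cm; v ends 22 cm/s.
8–9 s: v starts 22 cm/s; Δx = 22·1 + ½·-12·1² = 16 cm; v ends 10 cm/s.
x(9) = 8 + Σ Δx = 34.5 cm.

34.5 cm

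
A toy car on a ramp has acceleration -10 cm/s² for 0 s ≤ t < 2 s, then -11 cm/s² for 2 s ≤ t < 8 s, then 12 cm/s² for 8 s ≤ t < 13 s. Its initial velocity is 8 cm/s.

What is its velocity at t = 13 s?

-18 cm/s

Δv equals the area under the a-t graph; then v = v₀ + Δv.
0–2 s: -10 × 2 = -20 cm/s
2–8 s: -11 × 6 = -66 cm/s
8–13 s: 12 × 5 = 60 cm/s
Δv = -26 cm/s, so v(13) = 8 + (-26) = -18 cm/s.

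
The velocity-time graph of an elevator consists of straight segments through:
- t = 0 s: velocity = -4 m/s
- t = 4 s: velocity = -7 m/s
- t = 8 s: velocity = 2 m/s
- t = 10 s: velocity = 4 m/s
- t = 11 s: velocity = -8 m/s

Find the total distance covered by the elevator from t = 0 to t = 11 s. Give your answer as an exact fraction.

388/9 m

Total distance travelled is ∫|v| dt — sum the magnitudes of each area piece.
0–4 s: |½(-4 + -7)(4)| = 22 m
4–8 s: v = 0 at t = 64/9 s; triangle areas 98/9 + 8/9 = 106/9 m
8–10 s: |½(2 + 4)(2)| = 6 m
10–11 s: v = 0 at t = 31/3 s; triangle areas 2/3 + 8/3 = 10/3 m
Total distance = 388/9 m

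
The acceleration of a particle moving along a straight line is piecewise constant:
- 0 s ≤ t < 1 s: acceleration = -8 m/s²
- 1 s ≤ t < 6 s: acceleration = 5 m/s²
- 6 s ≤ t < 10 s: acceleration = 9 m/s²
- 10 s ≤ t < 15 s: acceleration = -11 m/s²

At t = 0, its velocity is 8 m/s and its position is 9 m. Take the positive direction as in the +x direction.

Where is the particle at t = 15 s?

415 m

On each constant-a segment, Δv = aΔt and Δx = v₀Δt + ½aΔt²; chain segment to segment.
0–1 s: v starts 8 m/s; Δx = 8·1 + ½·-8·1² = 4 m; v ends 0 m/s.
1–6 s: v starts 0 m/s; Δx = 0·5 + ½·5·5² = 62.5 m; v ends 25 m/s.
6–10 s: v starts 25 m/s; Δx = 25·4 + ½·9·4² = 172 m; v ends 61 m/s.
10–15 s: v starts 61 m/s; Δx = 61·5 + ½·-11·5² = 167.5 m; v ends 6 m/s.
x(15) = 9 + Σ Δx = 415 m.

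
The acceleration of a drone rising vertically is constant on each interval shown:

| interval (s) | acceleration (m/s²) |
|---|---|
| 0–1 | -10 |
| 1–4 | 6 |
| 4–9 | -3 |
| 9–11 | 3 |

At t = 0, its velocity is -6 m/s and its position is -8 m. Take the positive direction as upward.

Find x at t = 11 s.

-87.5 m

On each constant-a segment, Δv = aΔt and Δx = v₀Δt + ½aΔt²; chain segment to segment.
0–1 s: v starts -6 m/s; Δx = -6·1 + ½·-10·1² = -11 m; v ends -16 m/s.
1–4 s: v starts -16 m/s; Δx = -16·3 + ½·6·3² = -21 m; v ends 2 m/s.
4–9 s: v starts 2 m/s; Δx = 2·5 + ½·-3·5² = -27.5 m; v ends -13 m/s.
9–11 s: v starts -13 m/s; Δx = -13·2 + ½·3·2² = -20 m; v ends -7 m/s.
x(11) = -8 + Σ Δx = -87.5 m.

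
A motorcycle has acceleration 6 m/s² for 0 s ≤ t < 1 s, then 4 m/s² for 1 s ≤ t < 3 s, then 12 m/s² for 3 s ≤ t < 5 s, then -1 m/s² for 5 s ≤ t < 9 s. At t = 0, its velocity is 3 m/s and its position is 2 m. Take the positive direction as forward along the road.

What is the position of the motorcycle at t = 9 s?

248 m

On each constant-a segment, Δv = aΔt and Δx = v₀Δt + ½aΔt²; chain segment to segment.
0–1 s: v starts 3 m/s; Δx = 3·1 + ½·6·1² = 6 m; v ends 9 m/s.
1–3 s: v starts 9 m/s; Δx = 9·2 + ½·4·2² = 26 m; v ends 17 m/s.
3–5 s: v starts 17 m/s; Δx = 17·2 + ½·12·2² = 58 m; v ends 41 m/s.
5–9 s: v starts 41 m/s; Δx = 41·4 + ½·-1·4² = 156 m; v ends 37 m/s.
x(9) = 2 + Σ Δx = 248 m.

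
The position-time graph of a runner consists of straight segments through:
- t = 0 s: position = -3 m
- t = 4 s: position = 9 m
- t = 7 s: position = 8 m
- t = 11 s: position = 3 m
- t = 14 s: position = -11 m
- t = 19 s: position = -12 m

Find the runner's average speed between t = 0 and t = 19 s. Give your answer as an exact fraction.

33/19 m/s

Average speed = (total path length)/(elapsed time); on a piecewise-linear x-t graph the path length is Σ|Δx|.
0–4 s: |Δx| = |9 − -3| = 12 m
4–7 s: |Δx| = |8 − 9| = 1 m
7–11 s: |Δx| = |3 − 8| = 5 m
11–14 s: |Δx| = |-11 − 3| = 14 m
14–19 s: |Δx| = |-12 − -11| = 1 m
Total path = 33 m; average speed = 33/19 = 33/19 m/s.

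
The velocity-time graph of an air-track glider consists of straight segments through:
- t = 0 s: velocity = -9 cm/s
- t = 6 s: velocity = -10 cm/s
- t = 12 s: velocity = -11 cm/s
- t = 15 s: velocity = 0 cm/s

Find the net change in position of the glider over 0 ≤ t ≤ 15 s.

Displacement is the signed area under the v-t curve.
0–6 s: ½(-9 + -10)(6) = -57 cm
6–12 s: ½(-10 + -11)(6) = -63 cm
12–15 s: ½(-11 + 0)(3) = -16.5 cm
Net displacement = -136.5 cm

-136.5 cm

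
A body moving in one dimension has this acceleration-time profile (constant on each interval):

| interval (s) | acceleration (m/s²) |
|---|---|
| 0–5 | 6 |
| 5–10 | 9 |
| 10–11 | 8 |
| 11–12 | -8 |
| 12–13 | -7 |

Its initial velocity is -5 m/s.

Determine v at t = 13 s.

Δv equals the area under the a-t graph; then v = v₀ + Δv.
0–5 s: 6 × 5 = 30 m/s
5–10 s: 9 × 5 = 45 m/s
10–11 s: 8 × 1 = 8 m/s
11–12 s: -8 × 1 = -8 m/s
12–13 s: -7 × 1 = -7 m/s
Δv = 68 m/s, so v(13) = -5 + (68) = 63 m/s.

63 m/s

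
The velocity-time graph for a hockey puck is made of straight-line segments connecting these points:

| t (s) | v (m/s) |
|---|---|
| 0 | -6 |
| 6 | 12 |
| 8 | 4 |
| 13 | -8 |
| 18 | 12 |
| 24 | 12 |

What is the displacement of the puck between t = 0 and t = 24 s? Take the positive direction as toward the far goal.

Displacement is the signed area under the v-t curve.
0–6 s: ½(-6 + 12)(6) = 18 m
6–8 s: ½(12 + 4)(2) = 16 m
8–13 s: ½(4 + -8)(5) = -10 m
13–18 s: ½(-8 + 12)(5) = 10 m
18–24 s: 12 × 6 = 72 m
Net displacement = 106 m

106 m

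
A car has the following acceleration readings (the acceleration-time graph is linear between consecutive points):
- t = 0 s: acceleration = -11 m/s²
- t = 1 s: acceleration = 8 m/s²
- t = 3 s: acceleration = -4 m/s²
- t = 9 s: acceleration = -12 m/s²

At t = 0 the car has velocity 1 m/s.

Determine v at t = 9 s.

Δv equals the area under the a-t graph; then v = v₀ + Δv.
0–1 s: ½(-11 + 8)(1) = -1.5 m/s
1–3 s: ½(8 + -4)(2) = 4 m/s
3–9 s: ½(-4 + -12)(6) = -48 m/s
Δv = -45.5 m/s, so v(9) = 1 + (-45.5) = -44.5 m/s.

-44.5 m/s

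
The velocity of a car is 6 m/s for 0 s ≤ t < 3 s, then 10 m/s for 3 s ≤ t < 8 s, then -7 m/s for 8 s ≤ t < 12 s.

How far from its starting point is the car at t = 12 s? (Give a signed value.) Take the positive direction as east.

Net displacement equals the area under the velocity-time graph (areas below the axis count negative).
0–3 s: 6 × 3 = 18 m
3–8 s: 10 × 5 = 50 m
8–12 s: -7 × 4 = -28 m
Net displacement = 40 m

40 m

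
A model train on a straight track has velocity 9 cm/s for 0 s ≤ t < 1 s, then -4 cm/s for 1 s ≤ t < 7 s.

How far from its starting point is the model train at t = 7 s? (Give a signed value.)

-15 cm

Net displacement equals the area under the velocity-time graph (areas below the axis count negative).
0–1 s: 9 × 1 = 9 cm
1–7 s: -4 × 6 = -24 cm
Net displacement = -15 cm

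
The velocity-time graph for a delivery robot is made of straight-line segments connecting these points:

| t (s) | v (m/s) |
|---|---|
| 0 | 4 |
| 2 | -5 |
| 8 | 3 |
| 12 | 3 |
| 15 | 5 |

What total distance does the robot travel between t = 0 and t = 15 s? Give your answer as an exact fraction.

Total distance travelled is ∫|v| dt — sum the magnitudes of each area piece.
0–2 s: v = 0 at t = 8/9 s; triangle areas 16/9 + 25/9 = 41/9 m
2–8 s: v = 0 at t = 5.75 s; triangle areas 9.375 + 3.375 = 12.75 m
8–12 s: |3| × 4 = 12 m
12–15 s: |½(3 + 5)(3)| = 12 m
Total distance = 1487/36 m

1487/36 m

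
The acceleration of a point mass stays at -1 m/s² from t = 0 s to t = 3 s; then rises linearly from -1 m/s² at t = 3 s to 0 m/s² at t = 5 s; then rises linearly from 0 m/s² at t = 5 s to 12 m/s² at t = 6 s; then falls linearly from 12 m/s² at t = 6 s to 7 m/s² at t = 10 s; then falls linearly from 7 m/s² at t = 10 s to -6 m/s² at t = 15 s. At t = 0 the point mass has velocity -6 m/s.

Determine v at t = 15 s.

Δv equals the area under the a-t graph; then v = v₀ + Δv.
0–3 s: -1 × 3 = -3 m/s
3–5 s: ½(-1 + 0)(2) = -1 m/s
5–6 s: ½(0 + 12)(1) = 6 m/s
6–10 s: ½(12 + 7)(4) = 38 m/s
10–15 s: ½(7 + -6)(5) = 2.5 m/s
Δv = 42.5 m/s, so v(15) = -6 + (42.5) = 36.5 m/s.

36.5 m/s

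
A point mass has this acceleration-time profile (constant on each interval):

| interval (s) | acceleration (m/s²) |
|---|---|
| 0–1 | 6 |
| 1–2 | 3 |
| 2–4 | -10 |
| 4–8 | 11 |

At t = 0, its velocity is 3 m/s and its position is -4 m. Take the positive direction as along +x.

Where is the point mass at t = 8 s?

72.5 m

On each constant-a segment, Δv = aΔt and Δx = v₀Δt + ½aΔt²; chain segment to segment.
0–1 s: v starts 3 m/s; Δx = 3·1 + ½·6·1² = 6 m; v ends 9 m/s.
1–2 s: v starts 9 m/s; Δx = 9·1 + ½·3·1² = 10.5 m; v ends 12 m/s.
2–4 s: v starts 12 m/s; Δx = 12·2 + ½·-10·2² = 4 m; v ends -8 m/s.
4–8 s: v starts -8 m/s; Δx = -8·4 + ½·11·4² = 56 m; v ends 36 m/s.
x(8) = -4 + Σ Δx = 72.5 m.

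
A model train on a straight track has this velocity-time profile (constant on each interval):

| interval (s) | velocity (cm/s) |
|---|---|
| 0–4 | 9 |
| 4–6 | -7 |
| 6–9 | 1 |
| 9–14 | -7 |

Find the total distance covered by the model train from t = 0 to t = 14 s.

88 cm

Distance (not displacement) is the total path length: add the absolute areas under v-t.
0–4 s: |9| × 4 = 36 cm
4–6 s: |-7| × 2 = 14 cm
6–9 s: |1| × 3 = 3 cm
9–14 s: |-7| × 5 = 35 cm
Total distance = 88 cm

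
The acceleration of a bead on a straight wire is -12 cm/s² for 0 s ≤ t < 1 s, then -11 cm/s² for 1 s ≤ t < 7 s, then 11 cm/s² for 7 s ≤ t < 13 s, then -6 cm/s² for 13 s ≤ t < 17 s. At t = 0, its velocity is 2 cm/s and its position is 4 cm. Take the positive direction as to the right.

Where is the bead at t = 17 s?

-604 cm

On each constant-a segment, Δv = aΔt and Δx = v₀Δt + ½aΔt²; chain segment to segment.
0–1 s: v starts 2 cm/s; Δx = 2·1 + ½·-12·1² = -4 cm; v ends -10 cm/s.
1–7 s: v starts -10 cm/s; Δx = -10·6 + ½·-11·6² = -258 cm; v ends -76 cm/s.
7–13 s: v starts -76 cm/s; Δx = -76·6 + ½·11·6² = -258 cm; v ends -10 cm/s.
13–17 s: v starts -10 cm/s; Δx = -10·4 + ½·-6·4² = -88 cm; v ends -34 cm/s.
x(17) = 4 + Σ Δx = -604 cm.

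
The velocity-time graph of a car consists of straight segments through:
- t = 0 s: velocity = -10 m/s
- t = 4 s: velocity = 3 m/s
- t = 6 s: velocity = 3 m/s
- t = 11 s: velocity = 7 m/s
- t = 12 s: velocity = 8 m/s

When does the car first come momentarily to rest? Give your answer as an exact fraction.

v changes sign on 0–4 s (from -10 to 3); the graph is linear there, so v = 0 at t = 0 + (10)·(4 − 0)/(3 − -10) = 40/13 s.

t = 40/13 s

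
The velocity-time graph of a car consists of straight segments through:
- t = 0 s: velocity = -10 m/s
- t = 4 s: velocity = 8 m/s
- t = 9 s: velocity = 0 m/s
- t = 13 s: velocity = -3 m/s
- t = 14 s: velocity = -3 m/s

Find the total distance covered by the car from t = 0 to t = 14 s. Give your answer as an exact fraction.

Distance (not displacement) is the total path length: add the absolute areas under v-t.
0–4 s: v = 0 at t = 20/9 s; triangle areas 100/9 + 64/9 = 164/9 m
4–9 s: |½(8 + 0)(5)| = 20 m
9–13 s: |½(0 + -3)(4)| = 6 m
13–14 s: |-3| × 1 = 3 m
Total distance = 425/9 m

425/9 m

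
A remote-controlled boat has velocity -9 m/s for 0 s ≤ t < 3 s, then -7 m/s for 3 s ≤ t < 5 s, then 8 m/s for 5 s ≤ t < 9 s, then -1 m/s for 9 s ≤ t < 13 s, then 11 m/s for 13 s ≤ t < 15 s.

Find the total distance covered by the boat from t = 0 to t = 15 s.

Total distance travelled is ∫|v| dt — sum the magnitudes of each area piece.
0–3 s: |-9| × 3 = 27 m
3–5 s: |-7| × 2 = 14 m
5–9 s: |8| × 4 = 32 m
9–13 s: |-1| × 4 = 4 m
13–15 s: |11| × 2 = 22 m
Total distance = 99 m

99 m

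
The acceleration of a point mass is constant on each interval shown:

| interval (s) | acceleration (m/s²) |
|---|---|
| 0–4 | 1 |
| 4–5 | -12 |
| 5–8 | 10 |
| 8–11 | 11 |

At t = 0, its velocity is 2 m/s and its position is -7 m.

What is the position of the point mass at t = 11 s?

157.5 m

On each constant-a segment, Δv = aΔt and Δx = v₀Δt + ½aΔt²; chain segment to segment.
0–4 s: v starts 2 m/s; Δx = 2·4 + ½·1·4² = 16 m; v ends 6 m/s.
4–5 s: v starts 6 m/s; Δx = 6·1 + ½·-12·1² = 0 m; v ends -6 m/s.
5–8 s: v starts -6 m/s; Δx = -6·3 + ½·10·3² = 27 m; v ends 24 m/s.
8–11 s: v starts 24 m/s; Δx = 24·3 + ½·11·3² = 121.5 m; v ends 57 m/s.
x(11) = -7 + Σ Δx = 157.5 m.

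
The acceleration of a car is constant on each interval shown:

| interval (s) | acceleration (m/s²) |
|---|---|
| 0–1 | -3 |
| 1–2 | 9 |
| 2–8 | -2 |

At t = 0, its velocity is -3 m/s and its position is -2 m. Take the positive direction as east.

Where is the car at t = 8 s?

-26 m

On each constant-a segment, Δv = aΔt and Δx = v₀Δt + ½aΔt²; chain segment to segment.
0–1 s: v starts -3 m/s; Δx = -3·1 + ½·-3·1² = -4.5 m; v ends -6 m/s.
1–2 s: v starts -6 m/s; Δx = -6·1 + ½·9·1² = -1.5 m; v ends 3 m/s.
2–8 s: v starts 3 m/s; Δx = 3·6 + ½·-2·6² = -18 m; v ends -9 m/s.
x(8) = -2 + Σ Δx = -26 m.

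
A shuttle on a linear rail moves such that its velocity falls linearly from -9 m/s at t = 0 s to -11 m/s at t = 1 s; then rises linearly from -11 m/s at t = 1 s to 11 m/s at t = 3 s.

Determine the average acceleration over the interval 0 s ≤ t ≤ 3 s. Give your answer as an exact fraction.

20/3 m/s²

Average acceleration = Δv/Δt = (11 − -9)/(3 − 0) = 20/3 m/s².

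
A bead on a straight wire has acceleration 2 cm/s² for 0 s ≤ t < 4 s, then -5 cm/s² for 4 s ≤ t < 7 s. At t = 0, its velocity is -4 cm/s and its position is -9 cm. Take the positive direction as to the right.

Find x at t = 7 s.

On each constant-a segment, Δv = aΔt and Δx = v₀Δt + ½aΔt²; chain segment to segment.
0–4 s: v starts -4 cm/s; Δx = -4·4 + ½·2·4² = 0 cm; v ends 4 cm/s.
4–7 s: v starts 4 cm/s; Δx = 4·3 + ½·-5·3² = -10.5 cm; v ends -11 cm/s.
x(7) = -9 + Σ Δx = -19.5 cm.

-19.5 cm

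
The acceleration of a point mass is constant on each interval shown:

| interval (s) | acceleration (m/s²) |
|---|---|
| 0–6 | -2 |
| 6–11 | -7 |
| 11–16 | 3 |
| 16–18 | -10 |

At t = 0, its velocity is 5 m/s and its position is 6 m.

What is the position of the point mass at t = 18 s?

On each constant-a segment, Δv = aΔt and Δx = v₀Δt + ½aΔt²; chain segment to segment.
0–6 s: v starts 5 m/s; Δx = 5·6 + ½·-2·6² = -6 m; v ends -7 m/s.
6–11 s: v starts -7 m/s; Δx = -7·5 + ½·-7·5² = -122.5 m; v ends -42 m/s.
11–16 s: v starts -42 m/s; Δx = -42·5 + ½·3·5² = -172.5 m; v ends -27 m/s.
16–18 s: v starts -27 m/s; Δx = -27·2 + ½·-10·2² = -74 m; v ends -47 m/s.
x(18) = 6 + Σ Δx = -369 m.

-369 m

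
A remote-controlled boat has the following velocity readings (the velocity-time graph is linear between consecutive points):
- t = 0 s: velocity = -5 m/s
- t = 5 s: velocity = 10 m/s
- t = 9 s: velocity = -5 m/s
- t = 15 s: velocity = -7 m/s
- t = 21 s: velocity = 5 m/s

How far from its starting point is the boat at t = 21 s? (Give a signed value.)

Displacement is the signed area under the v-t curve.
0–5 s: ½(-5 + 10)(5) = 12.5 m
5–9 s: ½(10 + -5)(4) = 10 m
9–15 s: ½(-5 + -7)(6) = -36 m
15–21 s: ½(-7 + 5)(6) = -6 m
Net displacement = -19.5 m

-19.5 m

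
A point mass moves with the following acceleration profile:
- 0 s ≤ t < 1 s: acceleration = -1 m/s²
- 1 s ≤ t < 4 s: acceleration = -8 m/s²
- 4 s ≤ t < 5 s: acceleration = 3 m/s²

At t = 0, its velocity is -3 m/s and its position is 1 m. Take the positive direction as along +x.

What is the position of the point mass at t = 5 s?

On each constant-a segment, Δv = aΔt and Δx = v₀Δt + ½aΔt²; chain segment to segment.
0–1 s: v starts -3 m/s; Δx = -3·1 + ½·-1·1² = -3.5 m; v ends -4 m/s.
1–4 s: v starts -4 m/s; Δx = -4·3 + ½·-8·3² = -48 m; v ends -28 m/s.
4–5 s: v starts -28 m/s; Δx = -28·1 + ½·3·1² = -26.5 m; v ends -25 m/s.
x(5) = 1 + Σ Δx = -77 m.

-77 m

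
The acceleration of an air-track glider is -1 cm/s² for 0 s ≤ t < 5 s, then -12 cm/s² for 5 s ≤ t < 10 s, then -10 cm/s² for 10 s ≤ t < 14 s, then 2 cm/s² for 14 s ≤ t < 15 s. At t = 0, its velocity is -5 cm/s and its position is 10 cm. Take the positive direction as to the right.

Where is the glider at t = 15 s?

On each constant-a segment, Δv = aΔt and Δx = v₀Δt + ½aΔt²; chain segment to segment.
0–5 s: v starts -5 cm/s; Δx = -5·5 + ½·-1·5² = -37.5 cm; v ends -10 cm/s.
5–10 s: v starts -10 cm/s; Δx = -10·5 + ½·-12·5² = -200 cm; v ends -70 cm/s.
10–14 s: v starts -70 cm/s; Δx = -70·4 + ½·-10·4² = -360 cm; v ends -110 cm/s.
14–15 s: v starts -110 cm/s; Δx = -110·1 + ½·2·1² = -109 cm; v ends -108 cm/s.
x(15) = 10 + Σ Δx = -696.5 cm.

-696.5 cm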